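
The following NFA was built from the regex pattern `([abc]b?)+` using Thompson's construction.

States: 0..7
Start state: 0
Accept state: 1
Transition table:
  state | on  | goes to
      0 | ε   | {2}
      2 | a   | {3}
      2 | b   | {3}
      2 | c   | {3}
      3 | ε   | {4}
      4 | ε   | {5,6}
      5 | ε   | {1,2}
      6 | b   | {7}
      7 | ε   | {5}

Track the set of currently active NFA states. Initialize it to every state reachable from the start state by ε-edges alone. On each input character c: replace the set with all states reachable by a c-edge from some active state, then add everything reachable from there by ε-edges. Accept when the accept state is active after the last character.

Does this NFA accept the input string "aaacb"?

Answer: ACCEPT

Steps:
initial (ε-close {0}): {0,2}
'a' @ 1: {1,2,3,4,5,6}  ✓accept
'a' @ 2: {1,2,3,4,5,6}  ✓accept
'a' @ 3: {1,2,3,4,5,6}  ✓accept
'c' @ 4: {1,2,3,4,5,6}  ✓accept
'b' @ 5: {1,2,3,4,5,6,7}  ✓accept
end set {1,2,3,4,5,6,7} — state 1 in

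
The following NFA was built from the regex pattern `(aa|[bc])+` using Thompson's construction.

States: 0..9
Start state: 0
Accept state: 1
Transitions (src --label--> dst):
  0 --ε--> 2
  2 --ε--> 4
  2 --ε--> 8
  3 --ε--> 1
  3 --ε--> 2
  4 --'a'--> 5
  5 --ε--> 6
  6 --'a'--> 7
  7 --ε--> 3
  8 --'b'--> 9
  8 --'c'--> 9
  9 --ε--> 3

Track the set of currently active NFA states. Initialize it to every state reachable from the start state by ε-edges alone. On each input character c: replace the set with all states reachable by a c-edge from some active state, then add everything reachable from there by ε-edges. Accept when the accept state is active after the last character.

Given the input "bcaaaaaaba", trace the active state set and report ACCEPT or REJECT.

S₀ = ε-closure({0}) = {0,2,4,8}
'b' @ 1: {1,2,3,4,8,9}  [accepting]
'c' @ 2: {1,2,3,4,8,9}  [accepting]
'a' @ 3: {5,6}
'a' @ 4: {1,2,3,4,7,8}  [accepting]
'a' @ 5: {5,6}
'a' @ 6: {1,2,3,4,7,8}  [accepting]
'a' @ 7: {5,6}
'a' @ 8: {1,2,3,4,7,8}  [accepting]
'b' @ 9: {1,2,3,4,8,9}  [accepting]
'a' @ 10: {5,6}
end set {5,6} — state 1 not in

Answer: REJECT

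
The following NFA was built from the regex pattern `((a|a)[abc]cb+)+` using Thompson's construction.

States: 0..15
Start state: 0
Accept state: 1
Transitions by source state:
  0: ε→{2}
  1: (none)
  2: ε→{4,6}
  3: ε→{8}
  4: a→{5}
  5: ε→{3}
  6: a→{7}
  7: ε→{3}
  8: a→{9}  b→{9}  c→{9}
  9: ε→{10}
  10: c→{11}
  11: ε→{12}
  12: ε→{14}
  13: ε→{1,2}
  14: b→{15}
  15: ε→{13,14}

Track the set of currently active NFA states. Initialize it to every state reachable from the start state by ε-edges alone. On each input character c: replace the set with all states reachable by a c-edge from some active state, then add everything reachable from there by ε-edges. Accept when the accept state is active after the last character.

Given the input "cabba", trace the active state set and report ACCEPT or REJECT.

Answer: REJECT

Derivation:
initial (ε-close {0}): {0,2,4,6}
'c' @ 1: {}  — dead — no transitions
rest 'abba' ignored (set empty)
after full input: {}  (accept=1 not in)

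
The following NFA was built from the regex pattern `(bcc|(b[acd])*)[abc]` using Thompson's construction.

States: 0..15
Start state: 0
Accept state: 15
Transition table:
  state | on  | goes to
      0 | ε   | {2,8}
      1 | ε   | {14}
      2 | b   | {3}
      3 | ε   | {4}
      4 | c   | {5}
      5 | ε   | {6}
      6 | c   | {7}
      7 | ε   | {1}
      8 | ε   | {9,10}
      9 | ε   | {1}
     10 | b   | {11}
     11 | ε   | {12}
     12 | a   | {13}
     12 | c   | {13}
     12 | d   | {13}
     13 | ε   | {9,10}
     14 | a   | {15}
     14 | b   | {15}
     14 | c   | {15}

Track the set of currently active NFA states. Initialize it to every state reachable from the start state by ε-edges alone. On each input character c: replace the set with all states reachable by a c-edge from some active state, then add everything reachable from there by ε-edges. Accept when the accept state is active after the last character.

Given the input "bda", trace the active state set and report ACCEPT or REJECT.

initial (ε-close {0}): {0,1,2,8,9,10,14}
'b' @ 1: {3,4,11,12,15}  (accept∈set)
'd' @ 2: {1,9,10,13,14}
'a' @ 3: {15}  (accept∈set)
end set {15} — state 15 in

Answer: ACCEPT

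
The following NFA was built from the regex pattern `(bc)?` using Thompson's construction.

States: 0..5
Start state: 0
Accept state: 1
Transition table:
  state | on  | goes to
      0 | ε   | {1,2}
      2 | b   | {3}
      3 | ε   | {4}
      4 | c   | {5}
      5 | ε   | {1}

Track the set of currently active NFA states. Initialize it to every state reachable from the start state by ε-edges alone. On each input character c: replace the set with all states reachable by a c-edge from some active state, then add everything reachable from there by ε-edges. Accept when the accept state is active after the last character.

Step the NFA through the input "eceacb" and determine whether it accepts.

S₀ = ε-closure({0}) = {0,1,2}
'e' @ 1: {}  — state set empty
rest 'ceacb' ignored (set empty)
after full input: {}  (accept=1 not in)

Answer: REJECT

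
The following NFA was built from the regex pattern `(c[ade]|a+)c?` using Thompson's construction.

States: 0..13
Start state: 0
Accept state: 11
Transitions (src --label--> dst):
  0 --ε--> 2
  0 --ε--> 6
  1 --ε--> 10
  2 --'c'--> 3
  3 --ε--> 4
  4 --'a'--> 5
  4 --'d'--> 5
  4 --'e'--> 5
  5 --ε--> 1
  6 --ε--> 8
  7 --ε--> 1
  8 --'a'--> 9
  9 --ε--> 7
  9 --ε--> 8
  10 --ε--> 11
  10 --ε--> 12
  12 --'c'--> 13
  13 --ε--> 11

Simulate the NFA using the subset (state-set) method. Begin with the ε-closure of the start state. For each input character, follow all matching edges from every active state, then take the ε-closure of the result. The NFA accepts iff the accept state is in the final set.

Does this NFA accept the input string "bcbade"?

Answer: REJECT

Trace:
S₀ = ε-closure({0}) = {0,2,6,8}
'b' @ 1: {}  — no active states
rest 'cbade' ignored (set empty)
end set {} — state 11 not in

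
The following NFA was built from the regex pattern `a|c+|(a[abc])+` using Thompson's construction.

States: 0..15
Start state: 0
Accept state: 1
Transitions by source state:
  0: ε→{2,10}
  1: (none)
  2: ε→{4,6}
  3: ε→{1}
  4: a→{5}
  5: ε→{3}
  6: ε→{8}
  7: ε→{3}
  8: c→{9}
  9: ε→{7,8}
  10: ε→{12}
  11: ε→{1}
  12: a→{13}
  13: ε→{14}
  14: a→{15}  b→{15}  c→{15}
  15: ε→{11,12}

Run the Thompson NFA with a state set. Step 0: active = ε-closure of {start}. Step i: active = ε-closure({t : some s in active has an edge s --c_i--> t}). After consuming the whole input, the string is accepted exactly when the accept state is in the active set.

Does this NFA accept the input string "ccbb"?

Answer: REJECT

Steps:
initial (ε-close {0}): {0,2,4,6,8,10,12}
'c' @ 1: {1,3,7,8,9}  (accept∈set)
'c' @ 2: {1,3,7,8,9}  (accept∈set)
'b' @ 3: {}  — dead — no transitions
rest 'b' ignored (set empty)
after full input: {}  (accept=1 not in)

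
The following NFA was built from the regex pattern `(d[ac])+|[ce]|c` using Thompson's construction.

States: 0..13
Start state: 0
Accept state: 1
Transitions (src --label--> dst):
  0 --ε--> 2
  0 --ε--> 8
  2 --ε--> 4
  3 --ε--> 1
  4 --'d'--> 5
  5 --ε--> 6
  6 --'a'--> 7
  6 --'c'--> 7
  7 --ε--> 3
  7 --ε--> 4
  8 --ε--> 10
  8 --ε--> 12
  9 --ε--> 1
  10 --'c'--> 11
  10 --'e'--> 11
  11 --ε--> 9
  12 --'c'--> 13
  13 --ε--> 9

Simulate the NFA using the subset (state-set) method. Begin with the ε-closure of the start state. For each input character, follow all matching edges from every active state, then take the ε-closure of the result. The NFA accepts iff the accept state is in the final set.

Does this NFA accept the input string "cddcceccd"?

initial (ε-close {0}): {0,2,4,8,10,12}
'c' @ 1: {1,9,11,13}  ✓accept
'd' @ 2: {}  — dead — no transitions
rest 'dcceccd' ignored (set empty)
final: {}; accept 1 not in set

Answer: REJECT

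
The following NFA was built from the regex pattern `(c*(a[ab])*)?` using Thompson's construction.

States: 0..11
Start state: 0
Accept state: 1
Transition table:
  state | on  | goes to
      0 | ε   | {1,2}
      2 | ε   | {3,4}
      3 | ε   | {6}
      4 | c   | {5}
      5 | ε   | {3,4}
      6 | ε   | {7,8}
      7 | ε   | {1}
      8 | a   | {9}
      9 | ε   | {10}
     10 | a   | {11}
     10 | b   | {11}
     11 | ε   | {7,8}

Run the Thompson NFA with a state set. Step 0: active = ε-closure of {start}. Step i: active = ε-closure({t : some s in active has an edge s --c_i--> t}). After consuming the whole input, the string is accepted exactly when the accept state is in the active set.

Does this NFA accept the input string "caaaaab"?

S₀ = ε-closure({0}) = {0,1,2,3,4,6,7,8}
'c' @ 1: {1,3,4,5,6,7,8}  (accept∈set)
'a' @ 2: {9,10}
'a' @ 3: {1,7,8,11}  (accept∈set)
'a' @ 4: {9,10}
'a' @ 5: {1,7,8,11}  (accept∈set)
'a' @ 6: {9,10}
'b' @ 7: {1,7,8,11}  (accept∈set)
final: {1,7,8,11}; accept 1 in set

Answer: ACCEPT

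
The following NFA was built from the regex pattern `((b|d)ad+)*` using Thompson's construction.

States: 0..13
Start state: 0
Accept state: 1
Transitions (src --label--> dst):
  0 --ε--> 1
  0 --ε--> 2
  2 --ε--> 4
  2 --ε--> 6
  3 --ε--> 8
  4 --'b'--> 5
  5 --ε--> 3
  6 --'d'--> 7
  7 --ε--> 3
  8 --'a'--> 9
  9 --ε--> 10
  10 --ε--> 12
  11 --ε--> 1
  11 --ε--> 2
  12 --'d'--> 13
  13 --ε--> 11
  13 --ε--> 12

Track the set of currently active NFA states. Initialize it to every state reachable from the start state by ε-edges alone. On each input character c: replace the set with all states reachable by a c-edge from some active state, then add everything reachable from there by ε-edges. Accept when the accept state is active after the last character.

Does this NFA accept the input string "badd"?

Answer: ACCEPT

Derivation:
S₀ = ε-closure({0}) = {0,1,2,4,6}
'b' @ 1: {3,5,8}
'a' @ 2: {9,10,12}
'd' @ 3: {1,2,4,6,11,12,13}  [accepting]
'd' @ 4: {1,2,3,4,6,7,8,11,12,13}  [accepting]
final: {1,2,3,4,6,7,8,11,12,13}; accept 1 in set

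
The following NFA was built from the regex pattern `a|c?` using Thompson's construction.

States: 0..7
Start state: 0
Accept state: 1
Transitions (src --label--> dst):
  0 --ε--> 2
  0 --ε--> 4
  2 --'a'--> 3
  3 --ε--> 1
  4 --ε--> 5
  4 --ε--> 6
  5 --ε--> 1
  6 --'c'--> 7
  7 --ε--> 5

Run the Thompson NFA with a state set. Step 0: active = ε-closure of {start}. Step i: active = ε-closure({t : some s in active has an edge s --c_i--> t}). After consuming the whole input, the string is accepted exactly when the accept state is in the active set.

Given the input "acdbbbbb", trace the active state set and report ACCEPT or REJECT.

initial (ε-close {0}): {0,1,2,4,5,6}
'a' @ 1: {1,3}  [accepting]
'c' @ 2: {}  — dead — no transitions
rest 'dbbbbb' ignored (set empty)
end set {} — state 1 not in

Answer: REJECT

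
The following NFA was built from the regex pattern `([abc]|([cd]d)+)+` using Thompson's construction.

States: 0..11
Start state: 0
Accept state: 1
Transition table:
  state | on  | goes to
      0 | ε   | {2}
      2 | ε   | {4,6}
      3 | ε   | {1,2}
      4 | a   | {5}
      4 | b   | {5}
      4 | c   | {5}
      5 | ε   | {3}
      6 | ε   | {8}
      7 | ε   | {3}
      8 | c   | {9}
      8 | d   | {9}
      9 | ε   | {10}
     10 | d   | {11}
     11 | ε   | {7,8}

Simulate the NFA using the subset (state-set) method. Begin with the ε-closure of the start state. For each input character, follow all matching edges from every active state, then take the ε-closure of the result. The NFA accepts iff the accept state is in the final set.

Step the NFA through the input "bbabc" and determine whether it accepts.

Answer: ACCEPT

Trace:
S₀ = ε-closure({0}) = {0,2,4,6,8}
'b' @ 1: {1,2,3,4,5,6,8}  ✓accept
'b' @ 2: {1,2,3,4,5,6,8}  ✓accept
'a' @ 3: {1,2,3,4,5,6,8}  ✓accept
'b' @ 4: {1,2,3,4,5,6,8}  ✓accept
'c' @ 5: {1,2,3,4,5,6,8,9,10}  ✓accept
after full input: {1,2,3,4,5,6,8,9,10}  (accept=1 in)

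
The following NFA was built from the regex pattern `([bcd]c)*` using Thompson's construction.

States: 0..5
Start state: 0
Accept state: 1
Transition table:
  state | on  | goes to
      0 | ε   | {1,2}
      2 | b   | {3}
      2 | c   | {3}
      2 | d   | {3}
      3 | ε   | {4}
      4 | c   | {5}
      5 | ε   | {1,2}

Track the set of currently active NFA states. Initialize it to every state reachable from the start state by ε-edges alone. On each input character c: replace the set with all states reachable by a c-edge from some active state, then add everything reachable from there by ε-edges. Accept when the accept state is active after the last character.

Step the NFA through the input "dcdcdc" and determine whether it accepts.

Answer: ACCEPT

Derivation:
S₀ = ε-closure({0}) = {0,1,2}
'd' @ 1: {3,4}
'c' @ 2: {1,2,5}  [accepting]
'd' @ 3: {3,4}
'c' @ 4: {1,2,5}  [accepting]
'd' @ 5: {3,4}
'c' @ 6: {1,2,5}  [accepting]
after full input: {1,2,5}  (accept=1 in)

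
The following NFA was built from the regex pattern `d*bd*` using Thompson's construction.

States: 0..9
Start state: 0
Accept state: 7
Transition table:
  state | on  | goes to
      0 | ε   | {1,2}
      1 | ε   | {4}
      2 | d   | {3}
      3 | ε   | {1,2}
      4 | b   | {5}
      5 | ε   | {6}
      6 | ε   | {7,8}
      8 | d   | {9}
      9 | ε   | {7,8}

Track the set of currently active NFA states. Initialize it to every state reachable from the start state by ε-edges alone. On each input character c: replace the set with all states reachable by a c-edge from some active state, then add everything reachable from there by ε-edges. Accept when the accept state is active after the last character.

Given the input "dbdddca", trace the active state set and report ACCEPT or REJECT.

Answer: REJECT

Derivation:
S₀ = ε-closure({0}) = {0,1,2,4}
'd' @ 1: {1,2,3,4}
'b' @ 2: {5,6,7,8}  ✓accept
'd' @ 3: {7,8,9}  ✓accept
'd' @ 4: {7,8,9}  ✓accept
'd' @ 5: {7,8,9}  ✓accept
'c' @ 6: {}  — dead — no transitions
rest 'a' ignored (set empty)
after full input: {}  (accept=7 not in)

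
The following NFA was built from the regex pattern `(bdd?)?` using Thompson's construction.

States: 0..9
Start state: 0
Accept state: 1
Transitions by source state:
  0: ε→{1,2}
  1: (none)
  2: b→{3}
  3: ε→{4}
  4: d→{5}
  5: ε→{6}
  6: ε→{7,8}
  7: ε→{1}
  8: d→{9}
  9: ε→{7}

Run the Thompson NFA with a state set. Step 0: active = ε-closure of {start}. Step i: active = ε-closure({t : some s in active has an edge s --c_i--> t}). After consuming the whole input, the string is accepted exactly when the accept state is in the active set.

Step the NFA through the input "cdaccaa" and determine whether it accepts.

initial (ε-close {0}): {0,1,2}
'c' @ 1: {}  — dead — no transitions
rest 'daccaa' ignored (set empty)
final: {}; accept 1 not in set

Answer: REJECT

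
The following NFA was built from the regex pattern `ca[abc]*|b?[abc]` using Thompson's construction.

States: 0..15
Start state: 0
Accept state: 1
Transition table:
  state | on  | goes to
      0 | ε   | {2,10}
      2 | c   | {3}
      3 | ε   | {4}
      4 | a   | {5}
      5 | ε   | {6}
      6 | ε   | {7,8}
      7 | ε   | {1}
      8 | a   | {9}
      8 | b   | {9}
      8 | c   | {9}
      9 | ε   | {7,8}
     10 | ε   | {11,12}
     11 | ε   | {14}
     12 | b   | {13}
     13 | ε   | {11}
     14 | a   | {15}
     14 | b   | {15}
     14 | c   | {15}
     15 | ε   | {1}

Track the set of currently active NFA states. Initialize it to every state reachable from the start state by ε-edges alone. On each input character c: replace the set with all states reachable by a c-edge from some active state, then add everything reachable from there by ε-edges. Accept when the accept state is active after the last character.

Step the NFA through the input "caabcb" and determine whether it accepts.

S₀ = ε-closure({0}) = {0,2,10,11,12,14}
'c' @ 1: {1,3,4,15}  [accepting]
'a' @ 2: {1,5,6,7,8}  [accepting]
'a' @ 3: {1,7,8,9}  [accepting]
'b' @ 4: {1,7,8,9}  [accepting]
'c' @ 5: {1,7,8,9}  [accepting]
'b' @ 6: {1,7,8,9}  [accepting]
final: {1,7,8,9}; accept 1 in set

Answer: ACCEPT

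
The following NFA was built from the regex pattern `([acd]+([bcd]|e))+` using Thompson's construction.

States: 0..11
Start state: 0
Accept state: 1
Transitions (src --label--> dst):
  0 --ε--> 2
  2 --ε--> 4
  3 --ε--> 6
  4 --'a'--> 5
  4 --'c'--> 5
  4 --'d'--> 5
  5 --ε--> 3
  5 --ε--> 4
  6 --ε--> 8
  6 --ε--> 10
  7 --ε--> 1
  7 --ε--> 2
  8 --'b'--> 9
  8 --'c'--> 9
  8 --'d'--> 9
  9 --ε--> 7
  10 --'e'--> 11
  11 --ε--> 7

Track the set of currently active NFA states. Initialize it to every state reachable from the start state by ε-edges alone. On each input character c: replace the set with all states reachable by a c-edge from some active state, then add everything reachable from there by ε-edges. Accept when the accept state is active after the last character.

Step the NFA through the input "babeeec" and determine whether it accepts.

initial (ε-close {0}): {0,2,4}
'b' @ 1: {}  — no active states
rest 'abeeec' ignored (set empty)
after full input: {}  (accept=1 not in)

Answer: REJECT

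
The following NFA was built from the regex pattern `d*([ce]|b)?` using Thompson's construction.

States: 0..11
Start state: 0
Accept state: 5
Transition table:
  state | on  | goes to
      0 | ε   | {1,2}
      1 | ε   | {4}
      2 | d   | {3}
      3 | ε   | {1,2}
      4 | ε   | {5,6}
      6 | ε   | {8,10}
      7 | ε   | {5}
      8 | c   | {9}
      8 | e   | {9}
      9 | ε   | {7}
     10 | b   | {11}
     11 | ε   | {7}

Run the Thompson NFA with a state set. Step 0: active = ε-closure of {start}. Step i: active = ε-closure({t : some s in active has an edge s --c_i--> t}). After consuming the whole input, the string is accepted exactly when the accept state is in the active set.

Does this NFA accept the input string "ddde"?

start: ε-closure({0}) = {0,1,2,4,5,6,8,10}
'd' @ 1: {1,2,3,4,5,6,8,10}  ✓accept
'd' @ 2: {1,2,3,4,5,6,8,10}  ✓accept
'd' @ 3: {1,2,3,4,5,6,8,10}  ✓accept
'e' @ 4: {5,7,9}  ✓accept
end set {5,7,9} — state 5 in

Answer: ACCEPT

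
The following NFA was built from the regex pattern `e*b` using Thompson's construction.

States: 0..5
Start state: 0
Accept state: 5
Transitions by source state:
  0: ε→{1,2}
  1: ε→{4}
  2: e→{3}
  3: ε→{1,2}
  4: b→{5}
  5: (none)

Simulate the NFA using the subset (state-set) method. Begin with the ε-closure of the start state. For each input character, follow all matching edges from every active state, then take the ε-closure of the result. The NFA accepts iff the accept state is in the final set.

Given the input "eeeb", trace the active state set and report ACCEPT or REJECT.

Answer: ACCEPT

Derivation:
initial (ε-close {0}): {0,1,2,4}
'e' @ 1: {1,2,3,4}
'e' @ 2: {1,2,3,4}
'e' @ 3: {1,2,3,4}
'b' @ 4: {5}  (accept∈set)
final: {5}; accept 5 in set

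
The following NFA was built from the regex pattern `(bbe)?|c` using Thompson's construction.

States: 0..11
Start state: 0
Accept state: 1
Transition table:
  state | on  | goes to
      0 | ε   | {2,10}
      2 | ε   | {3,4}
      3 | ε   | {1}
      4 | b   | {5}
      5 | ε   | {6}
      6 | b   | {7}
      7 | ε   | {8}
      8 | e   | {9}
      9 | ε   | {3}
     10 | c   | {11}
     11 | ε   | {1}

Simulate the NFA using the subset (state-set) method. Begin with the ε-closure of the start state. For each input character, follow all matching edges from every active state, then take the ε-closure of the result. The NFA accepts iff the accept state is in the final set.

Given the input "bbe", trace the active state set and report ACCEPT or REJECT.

initial (ε-close {0}): {0,1,2,3,4,10}
'b' @ 1: {5,6}
'b' @ 2: {7,8}
'e' @ 3: {1,3,9}  [accepting]
final: {1,3,9}; accept 1 in set

Answer: ACCEPT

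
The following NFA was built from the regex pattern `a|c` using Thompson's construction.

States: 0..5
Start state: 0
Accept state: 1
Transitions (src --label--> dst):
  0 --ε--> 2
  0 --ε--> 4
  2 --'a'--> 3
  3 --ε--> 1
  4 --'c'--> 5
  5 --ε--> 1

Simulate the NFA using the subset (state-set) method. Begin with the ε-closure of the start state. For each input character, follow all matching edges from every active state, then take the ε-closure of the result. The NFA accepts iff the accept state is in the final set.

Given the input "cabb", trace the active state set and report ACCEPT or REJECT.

Answer: REJECT

Trace:
initial (ε-close {0}): {0,2,4}
'c' @ 1: {1,5}  ✓accept
'a' @ 2: {}  — state set empty
rest 'bb' ignored (set empty)
after full input: {}  (accept=1 not in)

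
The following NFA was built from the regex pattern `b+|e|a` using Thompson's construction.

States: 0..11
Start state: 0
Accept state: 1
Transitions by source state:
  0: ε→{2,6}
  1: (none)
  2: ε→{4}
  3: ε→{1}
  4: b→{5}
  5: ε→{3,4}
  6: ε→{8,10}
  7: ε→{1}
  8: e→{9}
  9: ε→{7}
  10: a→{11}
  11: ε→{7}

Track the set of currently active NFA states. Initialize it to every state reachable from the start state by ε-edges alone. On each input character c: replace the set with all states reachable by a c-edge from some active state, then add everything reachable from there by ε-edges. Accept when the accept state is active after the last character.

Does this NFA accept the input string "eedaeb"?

Answer: REJECT

Trace:
start: ε-closure({0}) = {0,2,4,6,8,10}
'e' @ 1: {1,7,9}  ✓accept
'e' @ 2: {}  — no active states
rest 'daeb' ignored (set empty)
end set {} — state 1 not in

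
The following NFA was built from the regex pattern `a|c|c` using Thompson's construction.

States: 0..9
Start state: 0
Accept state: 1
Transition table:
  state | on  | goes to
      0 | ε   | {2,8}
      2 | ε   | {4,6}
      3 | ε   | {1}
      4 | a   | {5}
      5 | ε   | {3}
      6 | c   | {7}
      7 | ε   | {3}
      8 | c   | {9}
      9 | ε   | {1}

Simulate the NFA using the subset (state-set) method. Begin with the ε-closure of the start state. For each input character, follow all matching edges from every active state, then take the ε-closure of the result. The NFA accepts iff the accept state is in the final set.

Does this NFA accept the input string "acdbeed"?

S₀ = ε-closure({0}) = {0,2,4,6,8}
'a' @ 1: {1,3,5}  (accept∈set)
'c' @ 2: {}  — no active states
rest 'dbeed' ignored (set empty)
final: {}; accept 1 not in set

Answer: REJECT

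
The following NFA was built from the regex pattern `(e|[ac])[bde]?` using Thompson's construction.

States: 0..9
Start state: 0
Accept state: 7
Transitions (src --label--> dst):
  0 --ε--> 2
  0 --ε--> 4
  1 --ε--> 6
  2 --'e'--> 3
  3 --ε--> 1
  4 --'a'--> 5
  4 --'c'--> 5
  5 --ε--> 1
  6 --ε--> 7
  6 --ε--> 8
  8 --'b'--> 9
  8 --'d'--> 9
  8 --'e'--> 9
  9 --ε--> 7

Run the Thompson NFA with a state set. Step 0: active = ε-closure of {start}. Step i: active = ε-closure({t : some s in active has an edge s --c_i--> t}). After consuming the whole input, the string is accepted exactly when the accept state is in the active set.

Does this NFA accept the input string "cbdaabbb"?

Answer: REJECT

Derivation:
start: ε-closure({0}) = {0,2,4}
'c' @ 1: {1,5,6,7,8}  (accept∈set)
'b' @ 2: {7,9}  (accept∈set)
'd' @ 3: {}  — state set empty
rest 'aabbb' ignored (set empty)
after full input: {}  (accept=7 not in)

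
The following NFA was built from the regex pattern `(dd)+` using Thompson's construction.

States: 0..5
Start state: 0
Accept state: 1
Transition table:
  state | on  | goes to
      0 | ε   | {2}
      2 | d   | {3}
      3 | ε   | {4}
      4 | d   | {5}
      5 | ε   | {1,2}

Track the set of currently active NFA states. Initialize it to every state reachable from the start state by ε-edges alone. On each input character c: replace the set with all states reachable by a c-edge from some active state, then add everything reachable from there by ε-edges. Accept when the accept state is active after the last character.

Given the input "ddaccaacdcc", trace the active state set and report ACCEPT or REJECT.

start: ε-closure({0}) = {0,2}
'd' @ 1: {3,4}
'd' @ 2: {1,2,5}  ✓accept
'a' @ 3: {}  — dead — no transitions
rest 'ccaacdcc' ignored (set empty)
after full input: {}  (accept=1 not in)

Answer: REJECT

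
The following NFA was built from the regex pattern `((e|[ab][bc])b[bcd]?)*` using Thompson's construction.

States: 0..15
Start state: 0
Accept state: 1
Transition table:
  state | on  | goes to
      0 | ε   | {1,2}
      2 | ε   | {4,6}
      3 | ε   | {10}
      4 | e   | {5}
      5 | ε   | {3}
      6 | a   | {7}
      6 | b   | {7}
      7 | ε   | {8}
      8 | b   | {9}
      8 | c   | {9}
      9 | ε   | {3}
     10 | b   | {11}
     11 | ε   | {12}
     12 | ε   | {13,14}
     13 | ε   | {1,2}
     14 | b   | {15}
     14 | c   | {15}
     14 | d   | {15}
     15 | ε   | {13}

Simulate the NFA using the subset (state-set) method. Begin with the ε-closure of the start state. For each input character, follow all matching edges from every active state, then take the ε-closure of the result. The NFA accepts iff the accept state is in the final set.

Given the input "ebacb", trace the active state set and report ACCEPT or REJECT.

initial (ε-close {0}): {0,1,2,4,6}
'e' @ 1: {3,5,10}
'b' @ 2: {1,2,4,6,11,12,13,14}  ✓accept
'a' @ 3: {7,8}
'c' @ 4: {3,9,10}
'b' @ 5: {1,2,4,6,11,12,13,14}  ✓accept
final: {1,2,4,6,11,12,13,14}; accept 1 in set

Answer: ACCEPT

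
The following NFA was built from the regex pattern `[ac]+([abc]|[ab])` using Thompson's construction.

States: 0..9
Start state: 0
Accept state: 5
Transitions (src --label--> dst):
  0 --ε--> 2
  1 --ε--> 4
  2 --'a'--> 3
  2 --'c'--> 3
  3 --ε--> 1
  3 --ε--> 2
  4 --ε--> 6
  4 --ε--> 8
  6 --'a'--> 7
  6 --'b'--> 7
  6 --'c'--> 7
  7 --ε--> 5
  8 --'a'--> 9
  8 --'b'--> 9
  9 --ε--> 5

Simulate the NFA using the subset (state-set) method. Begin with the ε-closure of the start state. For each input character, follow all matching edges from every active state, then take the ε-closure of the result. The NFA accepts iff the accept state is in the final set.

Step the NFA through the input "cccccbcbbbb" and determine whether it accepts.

start: ε-closure({0}) = {0,2}
'c' @ 1: {1,2,3,4,6,8}
'c' @ 2: {1,2,3,4,5,6,7,8}  ✓accept
'c' @ 3: {1,2,3,4,5,6,7,8}  ✓accept
'c' @ 4: {1,2,3,4,5,6,7,8}  ✓accept
'c' @ 5: {1,2,3,4,5,6,7,8}  ✓accept
'b' @ 6: {5,7,9}  ✓accept
'c' @ 7: {}  — dead — no transitions
rest 'bbbb' ignored (set empty)
after full input: {}  (accept=5 not in)

Answer: REJECT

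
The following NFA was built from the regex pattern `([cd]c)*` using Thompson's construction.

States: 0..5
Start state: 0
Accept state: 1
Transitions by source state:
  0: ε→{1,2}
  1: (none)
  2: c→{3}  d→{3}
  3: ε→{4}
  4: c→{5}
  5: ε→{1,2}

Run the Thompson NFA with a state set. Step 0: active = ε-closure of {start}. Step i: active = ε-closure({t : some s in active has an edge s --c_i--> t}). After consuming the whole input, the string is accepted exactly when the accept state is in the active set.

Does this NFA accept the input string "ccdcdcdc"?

Answer: ACCEPT

Derivation:
start: ε-closure({0}) = {0,1,2}
'c' @ 1: {3,4}
'c' @ 2: {1,2,5}  ✓accept
'd' @ 3: {3,4}
'c' @ 4: {1,2,5}  ✓accept
'd' @ 5: {3,4}
'c' @ 6: {1,2,5}  ✓accept
'd' @ 7: {3,4}
'c' @ 8: {1,2,5}  ✓accept
end set {1,2,5} — state 1 in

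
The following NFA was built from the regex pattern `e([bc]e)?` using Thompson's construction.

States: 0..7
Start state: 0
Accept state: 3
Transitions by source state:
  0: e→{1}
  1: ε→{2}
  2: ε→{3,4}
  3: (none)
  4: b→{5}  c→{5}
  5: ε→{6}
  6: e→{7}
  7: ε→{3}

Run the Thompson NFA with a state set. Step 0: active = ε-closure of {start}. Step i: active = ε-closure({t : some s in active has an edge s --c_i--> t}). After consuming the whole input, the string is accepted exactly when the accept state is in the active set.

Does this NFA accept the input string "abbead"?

initial (ε-close {0}): {0}
'a' @ 1: {}  — no active states
rest 'bbead' ignored (set empty)
after full input: {}  (accept=3 not in)

Answer: REJECT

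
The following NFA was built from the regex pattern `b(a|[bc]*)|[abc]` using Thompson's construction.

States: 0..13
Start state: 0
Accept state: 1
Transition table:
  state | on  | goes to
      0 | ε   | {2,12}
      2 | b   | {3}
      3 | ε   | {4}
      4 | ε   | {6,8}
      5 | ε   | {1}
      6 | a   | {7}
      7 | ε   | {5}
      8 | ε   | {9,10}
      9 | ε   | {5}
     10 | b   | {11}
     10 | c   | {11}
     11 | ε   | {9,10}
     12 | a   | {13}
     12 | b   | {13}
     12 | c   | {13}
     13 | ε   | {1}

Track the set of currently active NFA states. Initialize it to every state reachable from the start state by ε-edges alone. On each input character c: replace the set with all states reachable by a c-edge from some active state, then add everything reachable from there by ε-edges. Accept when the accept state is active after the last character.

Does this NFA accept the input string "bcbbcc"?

Answer: ACCEPT

Derivation:
initial (ε-close {0}): {0,2,12}
'b' @ 1: {1,3,4,5,6,8,9,10,13}  [accepting]
'c' @ 2: {1,5,9,10,11}  [accepting]
'b' @ 3: {1,5,9,10,11}  [accepting]
'b' @ 4: {1,5,9,10,11}  [accepting]
'c' @ 5: {1,5,9,10,11}  [accepting]
'c' @ 6: {1,5,9,10,11}  [accepting]
final: {1,5,9,10,11}; accept 1 in set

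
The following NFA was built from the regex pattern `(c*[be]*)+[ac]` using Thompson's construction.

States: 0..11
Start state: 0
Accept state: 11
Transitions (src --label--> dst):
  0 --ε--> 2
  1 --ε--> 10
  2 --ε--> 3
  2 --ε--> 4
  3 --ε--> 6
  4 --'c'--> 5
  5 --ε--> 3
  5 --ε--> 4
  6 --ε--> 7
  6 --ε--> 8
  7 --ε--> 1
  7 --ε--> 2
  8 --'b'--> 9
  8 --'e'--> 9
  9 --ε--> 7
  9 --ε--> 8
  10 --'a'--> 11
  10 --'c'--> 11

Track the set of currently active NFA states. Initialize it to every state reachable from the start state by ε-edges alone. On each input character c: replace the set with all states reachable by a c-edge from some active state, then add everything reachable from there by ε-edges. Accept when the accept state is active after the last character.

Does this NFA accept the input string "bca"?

initial (ε-close {0}): {0,1,2,3,4,6,7,8,10}
'b' @ 1: {1,2,3,4,6,7,8,9,10}
'c' @ 2: {1,2,3,4,5,6,7,8,10,11}  (accept∈set)
'a' @ 3: {11}  (accept∈set)
end set {11} — state 11 in

Answer: ACCEPT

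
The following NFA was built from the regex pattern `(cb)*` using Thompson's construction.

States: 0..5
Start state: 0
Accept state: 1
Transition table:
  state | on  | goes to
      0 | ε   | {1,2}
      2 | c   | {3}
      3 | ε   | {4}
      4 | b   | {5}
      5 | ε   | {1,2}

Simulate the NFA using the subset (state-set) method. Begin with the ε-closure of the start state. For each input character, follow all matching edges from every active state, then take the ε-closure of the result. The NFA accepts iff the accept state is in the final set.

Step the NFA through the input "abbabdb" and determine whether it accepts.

Answer: REJECT

Trace:
S₀ = ε-closure({0}) = {0,1,2}
'a' @ 1: {}  — no active states
rest 'bbabdb' ignored (set empty)
after full input: {}  (accept=1 not in)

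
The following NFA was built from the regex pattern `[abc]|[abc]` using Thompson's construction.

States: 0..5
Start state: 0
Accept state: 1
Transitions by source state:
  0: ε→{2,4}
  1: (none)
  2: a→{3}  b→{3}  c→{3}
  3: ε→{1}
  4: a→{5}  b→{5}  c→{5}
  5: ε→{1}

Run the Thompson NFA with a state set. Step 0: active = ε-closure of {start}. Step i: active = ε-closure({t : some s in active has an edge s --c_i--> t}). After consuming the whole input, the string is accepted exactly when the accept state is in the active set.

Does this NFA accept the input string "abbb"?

Answer: REJECT

Trace:
S₀ = ε-closure({0}) = {0,2,4}
'a' @ 1: {1,3,5}  [accepting]
'b' @ 2: {}  — dead — no transitions
rest 'bb' ignored (set empty)
after full input: {}  (accept=1 not in)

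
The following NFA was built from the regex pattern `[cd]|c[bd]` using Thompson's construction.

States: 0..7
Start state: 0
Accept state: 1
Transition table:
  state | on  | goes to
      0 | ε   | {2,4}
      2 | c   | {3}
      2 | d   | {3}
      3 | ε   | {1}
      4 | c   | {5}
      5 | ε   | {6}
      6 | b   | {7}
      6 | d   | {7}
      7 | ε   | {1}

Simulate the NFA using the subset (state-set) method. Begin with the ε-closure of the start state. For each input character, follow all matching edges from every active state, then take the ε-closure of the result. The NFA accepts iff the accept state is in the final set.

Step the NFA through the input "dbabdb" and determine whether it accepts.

Answer: REJECT

Derivation:
start: ε-closure({0}) = {0,2,4}
'd' @ 1: {1,3}  (accept∈set)
'b' @ 2: {}  — no active states
rest 'abdb' ignored (set empty)
end set {} — state 1 not in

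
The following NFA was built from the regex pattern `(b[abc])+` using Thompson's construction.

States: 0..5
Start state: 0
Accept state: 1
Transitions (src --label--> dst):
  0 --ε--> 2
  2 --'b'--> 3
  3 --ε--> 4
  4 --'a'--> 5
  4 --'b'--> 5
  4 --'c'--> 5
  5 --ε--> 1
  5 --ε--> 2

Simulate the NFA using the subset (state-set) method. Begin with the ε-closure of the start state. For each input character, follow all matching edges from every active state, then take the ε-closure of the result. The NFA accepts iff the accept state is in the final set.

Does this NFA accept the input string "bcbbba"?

Answer: ACCEPT

Derivation:
S₀ = ε-closure({0}) = {0,2}
'b' @ 1: {3,4}
'c' @ 2: {1,2,5}  (accept∈set)
'b' @ 3: {3,4}
'b' @ 4: {1,2,5}  (accept∈set)
'b' @ 5: {3,4}
'a' @ 6: {1,2,5}  (accept∈set)
end set {1,2,5} — state 1 in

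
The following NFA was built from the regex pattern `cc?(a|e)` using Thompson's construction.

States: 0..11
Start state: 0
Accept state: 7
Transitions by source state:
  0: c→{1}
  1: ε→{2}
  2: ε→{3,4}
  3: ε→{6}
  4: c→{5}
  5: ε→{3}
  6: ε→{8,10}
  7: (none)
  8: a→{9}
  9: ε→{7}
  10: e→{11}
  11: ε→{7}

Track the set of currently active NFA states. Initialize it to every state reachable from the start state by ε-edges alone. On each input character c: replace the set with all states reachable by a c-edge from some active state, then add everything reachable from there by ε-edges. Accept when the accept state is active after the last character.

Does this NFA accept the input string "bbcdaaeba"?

Answer: REJECT

Derivation:
start: ε-closure({0}) = {0}
'b' @ 1: {}  — state set empty
rest 'bcdaaeba' ignored (set empty)
end set {} — state 7 not in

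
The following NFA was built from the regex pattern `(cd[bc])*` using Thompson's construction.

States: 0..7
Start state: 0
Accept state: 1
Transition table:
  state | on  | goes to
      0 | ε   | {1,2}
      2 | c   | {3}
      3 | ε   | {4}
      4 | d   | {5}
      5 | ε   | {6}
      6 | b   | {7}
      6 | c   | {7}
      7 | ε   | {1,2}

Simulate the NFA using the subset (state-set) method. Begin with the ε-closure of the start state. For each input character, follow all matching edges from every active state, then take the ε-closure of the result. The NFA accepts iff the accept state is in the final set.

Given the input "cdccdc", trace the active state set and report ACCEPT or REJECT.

S₀ = ε-closure({0}) = {0,1,2}
'c' @ 1: {3,4}
'd' @ 2: {5,6}
'c' @ 3: {1,2,7}  (accept∈set)
'c' @ 4: {3,4}
'd' @ 5: {5,6}
'c' @ 6: {1,2,7}  (accept∈set)
after full input: {1,2,7}  (accept=1 in)

Answer: ACCEPT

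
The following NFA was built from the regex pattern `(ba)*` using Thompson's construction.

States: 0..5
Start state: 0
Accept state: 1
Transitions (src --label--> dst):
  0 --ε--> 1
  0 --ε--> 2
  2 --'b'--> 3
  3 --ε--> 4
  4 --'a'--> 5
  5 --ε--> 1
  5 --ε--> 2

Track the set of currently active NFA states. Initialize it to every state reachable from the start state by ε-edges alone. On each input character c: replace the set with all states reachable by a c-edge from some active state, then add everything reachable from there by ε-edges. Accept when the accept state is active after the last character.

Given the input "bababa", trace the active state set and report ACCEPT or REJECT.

Answer: ACCEPT

Trace:
start: ε-closure({0}) = {0,1,2}
'b' @ 1: {3,4}
'a' @ 2: {1,2,5}  [accepting]
'b' @ 3: {3,4}
'a' @ 4: {1,2,5}  [accepting]
'b' @ 5: {3,4}
'a' @ 6: {1,2,5}  [accepting]
final: {1,2,5}; accept 1 in set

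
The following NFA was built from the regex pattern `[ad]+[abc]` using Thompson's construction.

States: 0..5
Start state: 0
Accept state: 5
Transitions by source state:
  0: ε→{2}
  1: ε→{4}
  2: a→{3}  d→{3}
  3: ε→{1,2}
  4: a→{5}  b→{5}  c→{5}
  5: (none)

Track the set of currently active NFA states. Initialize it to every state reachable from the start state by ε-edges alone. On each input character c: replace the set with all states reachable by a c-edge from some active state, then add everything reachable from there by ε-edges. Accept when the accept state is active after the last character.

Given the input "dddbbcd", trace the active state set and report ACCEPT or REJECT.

start: ε-closure({0}) = {0,2}
'd' @ 1: {1,2,3,4}
'd' @ 2: {1,2,3,4}
'd' @ 3: {1,2,3,4}
'b' @ 4: {5}  ✓accept
'b' @ 5: {}  — dead — no transitions
rest 'cd' ignored (set empty)
end set {} — state 5 not in

Answer: REJECT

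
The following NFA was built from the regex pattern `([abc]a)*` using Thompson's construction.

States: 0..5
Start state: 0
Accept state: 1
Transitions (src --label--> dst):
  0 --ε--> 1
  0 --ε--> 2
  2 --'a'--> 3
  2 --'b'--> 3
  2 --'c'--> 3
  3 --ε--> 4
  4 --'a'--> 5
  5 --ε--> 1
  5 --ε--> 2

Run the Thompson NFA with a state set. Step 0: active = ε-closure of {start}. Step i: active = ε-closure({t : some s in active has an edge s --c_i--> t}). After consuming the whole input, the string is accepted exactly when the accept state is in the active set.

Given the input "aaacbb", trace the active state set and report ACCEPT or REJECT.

Answer: REJECT

Derivation:
S₀ = ε-closure({0}) = {0,1,2}
'a' @ 1: {3,4}
'a' @ 2: {1,2,5}  ✓accept
'a' @ 3: {3,4}
'c' @ 4: {}  — no active states
rest 'bb' ignored (set empty)
final: {}; accept 1 not in set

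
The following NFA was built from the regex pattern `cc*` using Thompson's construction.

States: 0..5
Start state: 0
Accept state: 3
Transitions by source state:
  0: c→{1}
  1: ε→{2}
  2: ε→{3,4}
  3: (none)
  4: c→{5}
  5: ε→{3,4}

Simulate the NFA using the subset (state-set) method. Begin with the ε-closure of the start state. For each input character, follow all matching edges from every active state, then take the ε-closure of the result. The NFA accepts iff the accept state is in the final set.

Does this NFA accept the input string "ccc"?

initial (ε-close {0}): {0}
'c' @ 1: {1,2,3,4}  [accepting]
'c' @ 2: {3,4,5}  [accepting]
'c' @ 3: {3,4,5}  [accepting]
final: {3,4,5}; accept 3 in set

Answer: ACCEPT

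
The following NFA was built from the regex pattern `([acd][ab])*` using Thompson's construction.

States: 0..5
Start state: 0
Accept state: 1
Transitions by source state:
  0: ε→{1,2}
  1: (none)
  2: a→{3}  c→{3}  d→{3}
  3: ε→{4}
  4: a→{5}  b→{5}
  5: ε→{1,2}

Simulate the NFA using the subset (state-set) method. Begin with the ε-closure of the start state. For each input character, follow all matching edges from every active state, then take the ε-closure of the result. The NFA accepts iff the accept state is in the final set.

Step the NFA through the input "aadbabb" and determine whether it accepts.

Answer: REJECT

Derivation:
initial (ε-close {0}): {0,1,2}
'a' @ 1: {3,4}
'a' @ 2: {1,2,5}  ✓accept
'd' @ 3: {3,4}
'b' @ 4: {1,2,5}  ✓accept
'a' @ 5: {3,4}
'b' @ 6: {1,2,5}  ✓accept
'b' @ 7: {}  — dead — no transitions
end set {} — state 1 not in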